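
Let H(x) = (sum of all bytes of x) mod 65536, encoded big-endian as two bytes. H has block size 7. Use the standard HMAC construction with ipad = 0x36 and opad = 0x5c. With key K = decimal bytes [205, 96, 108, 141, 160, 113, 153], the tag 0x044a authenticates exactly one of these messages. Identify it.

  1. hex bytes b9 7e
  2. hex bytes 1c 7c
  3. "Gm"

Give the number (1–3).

2

Key decimal bytes [205, 96, 108, 141, 160, 113, 153] = cd 60 6c 8d a0 71 99 is exactly B = 7 bytes: K' = cd 60 6c 8d a0 71 99.
K' ⊕ ipad = fb 56 5a bb 96 47 af; K' ⊕ opad = 91 3c 30 d1 fc 2d c5.
m1: inner = H(fb 56 5a bb 96 47 af b9 7e) = 05 29; tag = H(91 3c 30 d1 fc 2d c5 05 29) = 03ea
m2: inner = H(fb 56 5a bb 96 47 af 1c 7c) = 04 8a; tag = H(91 3c 30 d1 fc 2d c5 04 8a) = 044a ← matches
m3: inner = H(fb 56 5a bb 96 47 af 47 6d) = 04 a6; tag = H(91 3c 30 d1 fc 2d c5 04 a6) = 0466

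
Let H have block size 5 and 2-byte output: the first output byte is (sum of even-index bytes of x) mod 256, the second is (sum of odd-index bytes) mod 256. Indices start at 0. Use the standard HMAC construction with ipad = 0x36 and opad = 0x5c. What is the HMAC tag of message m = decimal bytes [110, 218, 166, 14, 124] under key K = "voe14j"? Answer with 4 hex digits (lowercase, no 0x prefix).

0d3f

Key "voe14j" = 76 6f 65 31 34 6a is 6 bytes > B = 5, so hash it first: H(key) = 0f 0a, then zero-pad to 5 bytes: K' = 0f 0a 00 00 00.
K' ⊕ ipad = 39 3c 36 36 36.  K' ⊕ opad = 53 56 5c 5c 5c.
Inner input = (K'⊕ipad) ∥ m = 39 3c 36 36 36 ∥ 6e da a6 0e 7c.
Inner hash: even-index sum = 397 mod 256 = 141; odd-index sum = 514 mod 256 = 2 → 8d 02.
Outer input = (K'⊕opad) ∥ inner = 53 56 5c 5c 5c ∥ 8d 02.
Outer hash (tag): even-index sum = 269 mod 256 = 13; odd-index sum = 319 mod 256 = 63 → 0d 3f.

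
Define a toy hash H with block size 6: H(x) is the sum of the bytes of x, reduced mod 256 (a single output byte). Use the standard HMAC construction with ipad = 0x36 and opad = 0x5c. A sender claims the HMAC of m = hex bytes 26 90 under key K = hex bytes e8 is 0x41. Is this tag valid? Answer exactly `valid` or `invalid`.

invalid

Key hex bytes e8 is 1 byte ≤ B = 6; zero-pad to 6 bytes: K' = e8 00 00 00 00 00.
K' ⊕ ipad = de 36 36 36 36 36; K' ⊕ opad = b4 5c 5c 5c 5c 5c.
Inner hash: sum = 222+54+54+54+54+54+38+144 = 674; mod 256 = 162 → a2.
Outer hash (recomputed tag): sum = 180+92+92+92+92+92+162 = 802; mod 256 = 34 → 22.
Recomputed tag = 22; claimed = 41 → mismatch.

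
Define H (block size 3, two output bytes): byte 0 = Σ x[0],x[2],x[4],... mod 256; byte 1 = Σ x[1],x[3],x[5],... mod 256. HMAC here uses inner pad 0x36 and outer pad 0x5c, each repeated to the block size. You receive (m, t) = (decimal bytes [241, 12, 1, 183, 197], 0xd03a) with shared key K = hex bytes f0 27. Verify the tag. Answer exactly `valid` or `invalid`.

Key hex bytes f0 27 is 2 bytes ≤ B = 3; zero-pad to 3 bytes: K' = f0 27 00.
K' ⊕ ipad = c6 11 36; K' ⊕ opad = ac 7b 5c.
Inner hash: even-index sum = 447 mod 256 = 191; odd-index sum = 456 mod 256 = 200 → bf c8.
Outer hash (recomputed tag): even-index sum = 464 mod 256 = 208; odd-index sum = 314 mod 256 = 58 → d0 3a.
Recomputed tag = d03a; claimed = d03a → match.

valid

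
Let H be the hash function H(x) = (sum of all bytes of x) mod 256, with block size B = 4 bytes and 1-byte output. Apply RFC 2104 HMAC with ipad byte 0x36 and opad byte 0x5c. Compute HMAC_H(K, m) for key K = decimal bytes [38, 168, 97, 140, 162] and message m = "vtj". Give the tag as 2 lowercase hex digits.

76

Key decimal bytes [38, 168, 97, 140, 162] = 26 a8 61 8c a2 is 5 bytes > B = 4, so hash it first: H(key) = 5d, then zero-pad to 4 bytes: K' = 5d 00 00 00.
K' ⊕ ipad = 6b 36 36 36.  K' ⊕ opad = 01 5c 5c 5c.
Inner input = (K'⊕ipad) ∥ m = 6b 36 36 36 ∥ 76 74 6a.
Inner hash: sum = 107+54+54+54+118+116+106 = 609; mod 256 = 97 → 61.
Outer input = (K'⊕opad) ∥ inner = 01 5c 5c 5c ∥ 61.
Outer hash (tag): sum = 1+92+92+92+97 = 374; mod 256 = 118 → 76.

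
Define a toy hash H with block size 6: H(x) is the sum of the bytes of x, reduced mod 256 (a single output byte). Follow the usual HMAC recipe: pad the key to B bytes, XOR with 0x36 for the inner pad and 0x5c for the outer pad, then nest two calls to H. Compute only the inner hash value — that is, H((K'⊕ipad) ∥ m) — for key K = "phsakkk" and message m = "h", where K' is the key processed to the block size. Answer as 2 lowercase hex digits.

Key "phsakkk" = 70 68 73 61 6b 6b 6b is 7 bytes > B = 6, so hash it first: H(key) = ed, then zero-pad to 6 bytes: K' = ed 00 00 00 00 00.
K' ⊕ ipad = db 36 36 36 36 36.
Inner input = db 36 36 36 36 36 ∥ 68.
Inner hash: sum = 219+54+54+54+54+54+104 = 593; mod 256 = 81 → 51.

51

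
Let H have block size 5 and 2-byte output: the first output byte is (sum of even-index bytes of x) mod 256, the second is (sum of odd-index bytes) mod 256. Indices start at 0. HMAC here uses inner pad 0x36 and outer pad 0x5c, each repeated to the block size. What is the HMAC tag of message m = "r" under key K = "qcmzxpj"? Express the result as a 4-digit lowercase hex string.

77cf

Key "qcmzxpj" = 71 63 6d 7a 78 70 6a is 7 bytes > B = 5, so hash it first: H(key) = c0 4d, then zero-pad to 5 bytes: K' = c0 4d 00 00 00.
K' ⊕ ipad = f6 7b 36 36 36.  K' ⊕ opad = 9c 11 5c 5c 5c.
Inner input = (K'⊕ipad) ∥ m = f6 7b 36 36 36 ∥ 72.
Inner hash: even-index sum = 354 mod 256 = 98; odd-index sum = 291 mod 256 = 35 → 62 23.
Outer input = (K'⊕opad) ∥ inner = 9c 11 5c 5c 5c ∥ 62 23.
Outer hash (tag): even-index sum = 375 mod 256 = 119; odd-index sum = 207 mod 256 = 207 → 77 cf.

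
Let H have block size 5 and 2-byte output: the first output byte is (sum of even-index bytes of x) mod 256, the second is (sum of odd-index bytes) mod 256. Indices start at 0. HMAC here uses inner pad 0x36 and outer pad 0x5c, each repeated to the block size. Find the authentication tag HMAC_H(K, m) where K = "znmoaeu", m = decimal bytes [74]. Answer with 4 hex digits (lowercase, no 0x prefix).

Key "znmoaeu" = 7a 6e 6d 6f 61 65 75 is 7 bytes > B = 5, so hash it first: H(key) = bd 42, then zero-pad to 5 bytes: K' = bd 42 00 00 00.
K' ⊕ ipad = 8b 74 36 36 36.  K' ⊕ opad = e1 1e 5c 5c 5c.
Inner input = (K'⊕ipad) ∥ m = 8b 74 36 36 36 ∥ 4a.
Inner hash: even-index sum = 247 mod 256 = 247; odd-index sum = 244 mod 256 = 244 → f7 f4.
Outer input = (K'⊕opad) ∥ inner = e1 1e 5c 5c 5c ∥ f7 f4.
Outer hash (tag): even-index sum = 653 mod 256 = 141; odd-index sum = 369 mod 256 = 113 → 8d 71.

8d71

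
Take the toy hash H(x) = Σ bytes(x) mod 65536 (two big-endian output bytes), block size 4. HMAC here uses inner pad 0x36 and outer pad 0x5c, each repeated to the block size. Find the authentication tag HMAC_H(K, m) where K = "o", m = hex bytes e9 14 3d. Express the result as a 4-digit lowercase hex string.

017e

Key "o" = 6f is 1 byte ≤ B = 4; zero-pad to 4 bytes: K' = 6f 00 00 00.
K' ⊕ ipad = 59 36 36 36.  K' ⊕ opad = 33 5c 5c 5c.
Inner input = (K'⊕ipad) ∥ m = 59 36 36 36 ∥ e9 14 3d.
Inner hash: sum = 89+54+54+54+233+20+61 = 565 → 02 35.
Outer input = (K'⊕opad) ∥ inner = 33 5c 5c 5c ∥ 02 35.
Outer hash (tag): sum = 51+92+92+92+2+53 = 382 → 01 7e.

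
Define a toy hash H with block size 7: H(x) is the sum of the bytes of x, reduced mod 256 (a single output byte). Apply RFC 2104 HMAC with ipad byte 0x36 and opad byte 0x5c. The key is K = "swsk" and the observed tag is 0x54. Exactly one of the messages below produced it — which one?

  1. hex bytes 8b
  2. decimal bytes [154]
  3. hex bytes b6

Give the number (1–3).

3

Key "swsk" = 73 77 73 6b is 4 bytes ≤ B = 7; zero-pad to 7 bytes: K' = 73 77 73 6b 00 00 00.
K' ⊕ ipad = 45 41 45 5d 36 36 36; K' ⊕ opad = 2f 2b 2f 37 5c 5c 5c.
m1: inner = H(45 41 45 5d 36 36 36 8b) = 55; tag = H(2f 2b 2f 37 5c 5c 5c 55) = 29
m2: inner = H(45 41 45 5d 36 36 36 9a) = 64; tag = H(2f 2b 2f 37 5c 5c 5c 64) = 38
m3: inner = H(45 41 45 5d 36 36 36 b6) = 80; tag = H(2f 2b 2f 37 5c 5c 5c 80) = 54 ← matches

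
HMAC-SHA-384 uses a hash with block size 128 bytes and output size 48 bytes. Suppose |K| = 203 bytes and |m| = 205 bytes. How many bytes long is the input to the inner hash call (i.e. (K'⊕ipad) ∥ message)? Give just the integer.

Key is 203 > 128 bytes, so it is hashed to 48 bytes then zero-padded to 128: |K'| = 128.
Inner input = (K'⊕ipad) ∥ m → 128 + 205 = 333 bytes.

333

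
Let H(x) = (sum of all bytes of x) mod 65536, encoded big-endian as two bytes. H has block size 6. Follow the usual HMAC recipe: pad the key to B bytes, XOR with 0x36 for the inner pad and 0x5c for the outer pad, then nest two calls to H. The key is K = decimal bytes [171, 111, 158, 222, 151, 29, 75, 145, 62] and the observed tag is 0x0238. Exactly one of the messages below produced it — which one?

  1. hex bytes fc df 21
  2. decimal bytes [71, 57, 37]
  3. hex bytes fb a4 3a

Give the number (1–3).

3

Key decimal bytes [171, 111, 158, 222, 151, 29, 75, 145, 62] = ab 6f 9e de 97 1d 4b 91 3e is 9 bytes > B = 6, so hash it first: H(key) = 04 64, then zero-pad to 6 bytes: K' = 04 64 00 00 00 00.
K' ⊕ ipad = 32 52 36 36 36 36; K' ⊕ opad = 58 38 5c 5c 5c 5c.
m1: inner = H(32 52 36 36 36 36 fc df 21) = 03 58; tag = H(58 38 5c 5c 5c 5c 03 58) = 025b
m2: inner = H(32 52 36 36 36 36 47 39 25) = 02 01; tag = H(58 38 5c 5c 5c 5c 02 01) = 0203
m3: inner = H(32 52 36 36 36 36 fb a4 3a) = 03 35; tag = H(58 38 5c 5c 5c 5c 03 35) = 0238 ← matches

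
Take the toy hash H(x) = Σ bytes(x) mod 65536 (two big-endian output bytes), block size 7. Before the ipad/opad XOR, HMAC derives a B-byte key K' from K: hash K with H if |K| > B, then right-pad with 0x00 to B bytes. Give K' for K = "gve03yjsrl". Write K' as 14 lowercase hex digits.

|K| = 10 > B = 7, so first hash the key.
H(K): sum = 103+118+101+48+51+121+106+115+114+108 = 985 → 03 d9.
Zero-pad H(K) = 03 d9 to 7 bytes: K' = 03 d9 00 00 00 00 00.

03d90000000000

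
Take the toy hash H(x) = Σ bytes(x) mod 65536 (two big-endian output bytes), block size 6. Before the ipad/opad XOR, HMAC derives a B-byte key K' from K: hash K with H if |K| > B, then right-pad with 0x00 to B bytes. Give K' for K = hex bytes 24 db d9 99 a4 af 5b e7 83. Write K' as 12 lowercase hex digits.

|K| = 9 > B = 6, so first hash the key.
H(K): sum = 36+219+217+153+164+175+91+231+131 = 1417 → 05 89.
Zero-pad H(K) = 05 89 to 6 bytes: K' = 05 89 00 00 00 00.

058900000000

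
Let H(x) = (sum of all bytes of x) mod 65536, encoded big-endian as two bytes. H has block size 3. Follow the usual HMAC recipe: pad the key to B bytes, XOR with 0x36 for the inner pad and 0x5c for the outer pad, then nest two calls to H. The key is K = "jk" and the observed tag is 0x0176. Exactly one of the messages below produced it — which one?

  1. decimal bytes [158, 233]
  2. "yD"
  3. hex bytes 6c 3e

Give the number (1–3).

2

Key "jk" = 6a 6b is 2 bytes ≤ B = 3; zero-pad to 3 bytes: K' = 6a 6b 00.
K' ⊕ ipad = 5c 5d 36; K' ⊕ opad = 36 37 5c.
m1: inner = H(5c 5d 36 9e e9) = 02 76; tag = H(36 37 5c 02 76) = 0141
m2: inner = H(5c 5d 36 79 44) = 01 ac; tag = H(36 37 5c 01 ac) = 0176 ← matches
m3: inner = H(5c 5d 36 6c 3e) = 01 99; tag = H(36 37 5c 01 99) = 0163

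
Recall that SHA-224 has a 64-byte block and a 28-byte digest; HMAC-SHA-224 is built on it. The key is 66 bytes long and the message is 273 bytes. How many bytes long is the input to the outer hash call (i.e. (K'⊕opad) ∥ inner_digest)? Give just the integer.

92

Key is 66 > 64 bytes, so it is hashed to 28 bytes then zero-padded to 64: |K'| = 64.
Outer input = (K'⊕opad) ∥ H(inner) → 64 + 28 = 92 bytes.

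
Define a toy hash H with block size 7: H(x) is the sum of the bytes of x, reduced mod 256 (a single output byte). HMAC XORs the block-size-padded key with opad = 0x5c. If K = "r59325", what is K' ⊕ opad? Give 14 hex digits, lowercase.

2e69656f6e695c

Key "r59325" = 72 35 39 33 32 35 is 6 bytes ≤ B = 7; zero-pad to 7 bytes: K' = 72 35 39 33 32 35 00.
XOR each byte with 0x5c: 72⊕5c=2e, 35⊕5c=69, 39⊕5c=65, 33⊕5c=6f, 32⊕5c=6e, 35⊕5c=69, 00⊕5c=5c.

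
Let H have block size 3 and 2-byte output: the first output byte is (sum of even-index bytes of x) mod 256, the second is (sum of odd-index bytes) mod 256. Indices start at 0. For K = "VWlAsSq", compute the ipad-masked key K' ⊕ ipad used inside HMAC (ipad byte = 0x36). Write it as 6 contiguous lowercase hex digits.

Key "VWlAsSq" = 56 57 6c 41 73 53 71 is 7 bytes > B = 3, so hash it first: H(key) = a6 eb, then zero-pad to 3 bytes: K' = a6 eb 00.
XOR each byte with 0x36: a6⊕36=90, eb⊕36=dd, 00⊕36=36.

90dd36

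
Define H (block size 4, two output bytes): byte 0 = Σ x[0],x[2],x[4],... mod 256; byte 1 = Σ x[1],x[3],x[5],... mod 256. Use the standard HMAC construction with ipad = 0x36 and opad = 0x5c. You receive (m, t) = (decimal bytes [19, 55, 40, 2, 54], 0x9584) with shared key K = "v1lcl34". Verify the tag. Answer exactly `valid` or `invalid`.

invalid

Key "v1lcl34" = 76 31 6c 63 6c 33 34 is 7 bytes > B = 4, so hash it first: H(key) = 82 c7, then zero-pad to 4 bytes: K' = 82 c7 00 00.
K' ⊕ ipad = b4 f1 36 36; K' ⊕ opad = de 9b 5c 5c.
Inner hash: even-index sum = 347 mod 256 = 91; odd-index sum = 352 mod 256 = 96 → 5b 60.
Outer hash (recomputed tag): even-index sum = 405 mod 256 = 149; odd-index sum = 343 mod 256 = 87 → 95 57.
Recomputed tag = 9557; claimed = 9584 → mismatch.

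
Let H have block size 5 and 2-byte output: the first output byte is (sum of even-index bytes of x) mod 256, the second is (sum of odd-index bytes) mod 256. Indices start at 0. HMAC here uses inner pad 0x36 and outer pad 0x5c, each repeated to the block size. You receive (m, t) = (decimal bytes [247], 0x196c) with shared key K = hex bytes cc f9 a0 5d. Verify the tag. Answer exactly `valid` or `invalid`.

Key hex bytes cc f9 a0 5d is 4 bytes ≤ B = 5; zero-pad to 5 bytes: K' = cc f9 a0 5d 00.
K' ⊕ ipad = fa cf 96 6b 36; K' ⊕ opad = 90 a5 fc 01 5c.
Inner hash: even-index sum = 454 mod 256 = 198; odd-index sum = 561 mod 256 = 49 → c6 31.
Outer hash (recomputed tag): even-index sum = 537 mod 256 = 25; odd-index sum = 364 mod 256 = 108 → 19 6c.
Recomputed tag = 196c; claimed = 196c → match.

valid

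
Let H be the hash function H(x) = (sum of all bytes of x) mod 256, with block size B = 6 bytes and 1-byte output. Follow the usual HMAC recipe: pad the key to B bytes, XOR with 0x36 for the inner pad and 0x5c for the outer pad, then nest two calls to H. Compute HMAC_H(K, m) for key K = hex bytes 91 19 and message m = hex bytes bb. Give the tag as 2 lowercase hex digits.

Key hex bytes 91 19 is 2 bytes ≤ B = 6; zero-pad to 6 bytes: K' = 91 19 00 00 00 00.
K' ⊕ ipad = a7 2f 36 36 36 36.  K' ⊕ opad = cd 45 5c 5c 5c 5c.
Inner input = (K'⊕ipad) ∥ m = a7 2f 36 36 36 36 ∥ bb.
Inner hash: sum = 167+47+54+54+54+54+187 = 617; mod 256 = 105 → 69.
Outer input = (K'⊕opad) ∥ inner = cd 45 5c 5c 5c 5c ∥ 69.
Outer hash (tag): sum = 205+69+92+92+92+92+105 = 747; mod 256 = 235 → eb.

eb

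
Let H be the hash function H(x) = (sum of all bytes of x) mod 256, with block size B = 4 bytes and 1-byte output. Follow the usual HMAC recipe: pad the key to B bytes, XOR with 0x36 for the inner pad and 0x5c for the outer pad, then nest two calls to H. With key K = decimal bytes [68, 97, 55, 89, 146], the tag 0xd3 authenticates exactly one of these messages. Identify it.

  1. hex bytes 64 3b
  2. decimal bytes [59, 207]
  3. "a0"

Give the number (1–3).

3

Key decimal bytes [68, 97, 55, 89, 146] = 44 61 37 59 92 is 5 bytes > B = 4, so hash it first: H(key) = c7, then zero-pad to 4 bytes: K' = c7 00 00 00.
K' ⊕ ipad = f1 36 36 36; K' ⊕ opad = 9b 5c 5c 5c.
m1: inner = H(f1 36 36 36 64 3b) = 32; tag = H(9b 5c 5c 5c 32) = e1
m2: inner = H(f1 36 36 36 3b cf) = 9d; tag = H(9b 5c 5c 5c 9d) = 4c
m3: inner = H(f1 36 36 36 61 30) = 24; tag = H(9b 5c 5c 5c 24) = d3 ← matches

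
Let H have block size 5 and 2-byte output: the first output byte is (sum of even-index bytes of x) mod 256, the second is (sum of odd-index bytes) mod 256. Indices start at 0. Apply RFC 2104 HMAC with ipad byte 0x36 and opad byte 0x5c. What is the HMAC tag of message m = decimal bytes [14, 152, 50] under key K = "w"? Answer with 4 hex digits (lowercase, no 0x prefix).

8ffd

Key "w" = 77 is 1 byte ≤ B = 5; zero-pad to 5 bytes: K' = 77 00 00 00 00.
K' ⊕ ipad = 41 36 36 36 36.  K' ⊕ opad = 2b 5c 5c 5c 5c.
Inner input = (K'⊕ipad) ∥ m = 41 36 36 36 36 ∥ 0e 98 32.
Inner hash: even-index sum = 325 mod 256 = 69; odd-index sum = 172 mod 256 = 172 → 45 ac.
Outer input = (K'⊕opad) ∥ inner = 2b 5c 5c 5c 5c ∥ 45 ac.
Outer hash (tag): even-index sum = 399 mod 256 = 143; odd-index sum = 253 mod 256 = 253 → 8f fd.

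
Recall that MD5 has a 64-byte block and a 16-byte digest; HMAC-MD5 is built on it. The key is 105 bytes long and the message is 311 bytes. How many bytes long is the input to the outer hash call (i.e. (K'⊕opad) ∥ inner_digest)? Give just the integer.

80

Key is 105 > 64 bytes, so it is hashed to 16 bytes then zero-padded to 64: |K'| = 64.
Outer input = (K'⊕opad) ∥ H(inner) → 64 + 16 = 80 bytes.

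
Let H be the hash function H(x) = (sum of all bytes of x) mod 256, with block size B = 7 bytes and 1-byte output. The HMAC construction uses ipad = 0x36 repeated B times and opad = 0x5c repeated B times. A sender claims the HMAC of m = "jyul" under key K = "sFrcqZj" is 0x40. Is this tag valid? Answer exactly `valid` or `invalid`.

valid

Key "sFrcqZj" = 73 46 72 63 71 5a 6a is exactly B = 7 bytes: K' = 73 46 72 63 71 5a 6a.
K' ⊕ ipad = 45 70 44 55 47 6c 5c; K' ⊕ opad = 2f 1a 2e 3f 2d 06 36.
Inner hash: sum = 69+112+68+85+71+108+92+106+121+117+108 = 1057; mod 256 = 33 → 21.
Outer hash (recomputed tag): sum = 47+26+46+63+45+6+54+33 = 320; mod 256 = 64 → 40.
Recomputed tag = 40; claimed = 40 → match.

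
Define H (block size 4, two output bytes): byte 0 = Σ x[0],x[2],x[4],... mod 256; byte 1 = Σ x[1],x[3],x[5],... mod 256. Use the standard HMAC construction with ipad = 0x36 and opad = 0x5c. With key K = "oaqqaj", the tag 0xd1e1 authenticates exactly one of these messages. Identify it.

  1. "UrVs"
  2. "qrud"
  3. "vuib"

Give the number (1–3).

1

Key "oaqqaj" = 6f 61 71 71 61 6a is 6 bytes > B = 4, so hash it first: H(key) = 41 3c, then zero-pad to 4 bytes: K' = 41 3c 00 00.
K' ⊕ ipad = 77 0a 36 36; K' ⊕ opad = 1d 60 5c 5c.
m1: inner = H(77 0a 36 36 55 72 56 73) = 58 25; tag = H(1d 60 5c 5c 58 25) = d1e1 ← matches
m2: inner = H(77 0a 36 36 71 72 75 64) = 93 16; tag = H(1d 60 5c 5c 93 16) = 0cd2
m3: inner = H(77 0a 36 36 76 75 69 62) = 8c 17; tag = H(1d 60 5c 5c 8c 17) = 05d3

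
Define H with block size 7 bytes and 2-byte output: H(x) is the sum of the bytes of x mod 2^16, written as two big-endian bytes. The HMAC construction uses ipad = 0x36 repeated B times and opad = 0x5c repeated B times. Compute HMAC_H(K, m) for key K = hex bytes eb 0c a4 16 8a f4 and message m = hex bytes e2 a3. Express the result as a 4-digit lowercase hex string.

042a

Key hex bytes eb 0c a4 16 8a f4 is 6 bytes ≤ B = 7; zero-pad to 7 bytes: K' = eb 0c a4 16 8a f4 00.
K' ⊕ ipad = dd 3a 92 20 bc c2 36.  K' ⊕ opad = b7 50 f8 4a d6 a8 5c.
Inner input = (K'⊕ipad) ∥ m = dd 3a 92 20 bc c2 36 ∥ e2 a3.
Inner hash: sum = 221+58+146+32+188+194+54+226+163 = 1282 → 05 02.
Outer input = (K'⊕opad) ∥ inner = b7 50 f8 4a d6 a8 5c ∥ 05 02.
Outer hash (tag): sum = 183+80+248+74+214+168+92+5+2 = 1066 → 04 2a.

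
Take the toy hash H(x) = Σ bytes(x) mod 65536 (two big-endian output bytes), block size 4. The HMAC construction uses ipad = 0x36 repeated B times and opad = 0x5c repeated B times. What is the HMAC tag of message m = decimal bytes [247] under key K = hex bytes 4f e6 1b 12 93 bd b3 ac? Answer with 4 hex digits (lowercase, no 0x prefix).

Key hex bytes 4f e6 1b 12 93 bd b3 ac is 8 bytes > B = 4, so hash it first: H(key) = 04 11, then zero-pad to 4 bytes: K' = 04 11 00 00.
K' ⊕ ipad = 32 27 36 36.  K' ⊕ opad = 58 4d 5c 5c.
Inner input = (K'⊕ipad) ∥ m = 32 27 36 36 ∥ f7.
Inner hash: sum = 50+39+54+54+247 = 444 → 01 bc.
Outer input = (K'⊕opad) ∥ inner = 58 4d 5c 5c ∥ 01 bc.
Outer hash (tag): sum = 88+77+92+92+1+188 = 538 → 02 1a.

021a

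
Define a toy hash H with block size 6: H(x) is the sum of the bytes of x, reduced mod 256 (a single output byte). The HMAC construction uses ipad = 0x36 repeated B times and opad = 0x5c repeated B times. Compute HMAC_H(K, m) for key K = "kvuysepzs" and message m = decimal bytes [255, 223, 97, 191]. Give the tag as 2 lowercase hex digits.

Key "kvuysepzs" = 6b 76 75 79 73 65 70 7a 73 is 9 bytes > B = 6, so hash it first: H(key) = 04, then zero-pad to 6 bytes: K' = 04 00 00 00 00 00.
K' ⊕ ipad = 32 36 36 36 36 36.  K' ⊕ opad = 58 5c 5c 5c 5c 5c.
Inner input = (K'⊕ipad) ∥ m = 32 36 36 36 36 36 ∥ ff df 61 bf.
Inner hash: sum = 50+54+54+54+54+54+255+223+97+191 = 1086; mod 256 = 62 → 3e.
Outer input = (K'⊕opad) ∥ inner = 58 5c 5c 5c 5c 5c ∥ 3e.
Outer hash (tag): sum = 88+92+92+92+92+92+62 = 610; mod 256 = 98 → 62.

62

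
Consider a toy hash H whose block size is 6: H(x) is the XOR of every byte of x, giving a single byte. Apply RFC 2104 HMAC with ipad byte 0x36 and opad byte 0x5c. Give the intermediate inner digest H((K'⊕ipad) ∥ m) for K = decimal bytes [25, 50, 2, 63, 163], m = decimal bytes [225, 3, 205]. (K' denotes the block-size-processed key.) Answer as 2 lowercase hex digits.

Key decimal bytes [25, 50, 2, 63, 163] = 19 32 02 3f a3 is 5 bytes ≤ B = 6; zero-pad to 6 bytes: K' = 19 32 02 3f a3 00.
K' ⊕ ipad = 2f 04 34 09 95 36.
Inner input = 2f 04 34 09 95 36 ∥ e1 03 cd.
Inner hash: XOR 2f⊕04⊕34⊕09⊕95⊕36⊕e1⊕03⊕cd = 9a.

9a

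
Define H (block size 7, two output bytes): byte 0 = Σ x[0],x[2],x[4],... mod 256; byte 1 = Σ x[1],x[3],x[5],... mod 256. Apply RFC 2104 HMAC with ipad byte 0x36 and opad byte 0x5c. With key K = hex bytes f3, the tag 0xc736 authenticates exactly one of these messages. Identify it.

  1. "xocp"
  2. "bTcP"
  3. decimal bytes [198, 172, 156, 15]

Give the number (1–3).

Key hex bytes f3 is 1 byte ≤ B = 7; zero-pad to 7 bytes: K' = f3 00 00 00 00 00 00.
K' ⊕ ipad = c5 36 36 36 36 36 36; K' ⊕ opad = af 5c 5c 5c 5c 5c 5c.
m1: inner = H(c5 36 36 36 36 36 36 78 6f 63 70) = 46 7d; tag = H(af 5c 5c 5c 5c 5c 5c 46 7d) = 405a
m2: inner = H(c5 36 36 36 36 36 36 62 54 63 50) = 0b 67; tag = H(af 5c 5c 5c 5c 5c 5c 0b 67) = 2a1f
m3: inner = H(c5 36 36 36 36 36 36 c6 ac 9c 0f) = 22 04; tag = H(af 5c 5c 5c 5c 5c 5c 22 04) = c736 ← matches

3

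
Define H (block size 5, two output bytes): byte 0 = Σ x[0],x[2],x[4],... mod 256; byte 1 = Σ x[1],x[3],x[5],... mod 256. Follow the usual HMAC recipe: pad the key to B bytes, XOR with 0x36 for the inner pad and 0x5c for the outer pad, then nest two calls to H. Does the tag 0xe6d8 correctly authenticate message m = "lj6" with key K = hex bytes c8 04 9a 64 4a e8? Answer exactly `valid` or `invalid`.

Key hex bytes c8 04 9a 64 4a e8 is 6 bytes > B = 5, so hash it first: H(key) = ac 50, then zero-pad to 5 bytes: K' = ac 50 00 00 00.
K' ⊕ ipad = 9a 66 36 36 36; K' ⊕ opad = f0 0c 5c 5c 5c.
Inner hash: even-index sum = 368 mod 256 = 112; odd-index sum = 318 mod 256 = 62 → 70 3e.
Outer hash (recomputed tag): even-index sum = 486 mod 256 = 230; odd-index sum = 216 mod 256 = 216 → e6 d8.
Recomputed tag = e6d8; claimed = e6d8 → match.

valid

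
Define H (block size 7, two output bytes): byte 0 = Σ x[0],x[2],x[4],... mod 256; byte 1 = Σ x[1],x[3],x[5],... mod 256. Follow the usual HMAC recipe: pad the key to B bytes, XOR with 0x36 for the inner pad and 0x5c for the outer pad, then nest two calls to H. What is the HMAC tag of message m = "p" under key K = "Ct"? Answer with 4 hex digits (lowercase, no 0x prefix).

51f7

Key "Ct" = 43 74 is 2 bytes ≤ B = 7; zero-pad to 7 bytes: K' = 43 74 00 00 00 00 00.
K' ⊕ ipad = 75 42 36 36 36 36 36.  K' ⊕ opad = 1f 28 5c 5c 5c 5c 5c.
Inner input = (K'⊕ipad) ∥ m = 75 42 36 36 36 36 36 ∥ 70.
Inner hash: even-index sum = 279 mod 256 = 23; odd-index sum = 286 mod 256 = 30 → 17 1e.
Outer input = (K'⊕opad) ∥ inner = 1f 28 5c 5c 5c 5c 5c ∥ 17 1e.
Outer hash (tag): even-index sum = 337 mod 256 = 81; odd-index sum = 247 mod 256 = 247 → 51 f7.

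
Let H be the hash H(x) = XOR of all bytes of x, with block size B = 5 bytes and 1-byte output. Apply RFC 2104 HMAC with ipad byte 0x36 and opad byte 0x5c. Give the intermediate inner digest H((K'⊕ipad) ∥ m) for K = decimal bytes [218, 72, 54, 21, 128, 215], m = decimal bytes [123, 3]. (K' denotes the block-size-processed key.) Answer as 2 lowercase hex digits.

Key decimal bytes [218, 72, 54, 21, 128, 215] = da 48 36 15 80 d7 is 6 bytes > B = 5, so hash it first: H(key) = e6, then zero-pad to 5 bytes: K' = e6 00 00 00 00.
K' ⊕ ipad = d0 36 36 36 36.
Inner input = d0 36 36 36 36 ∥ 7b 03.
Inner hash: XOR d0⊕36⊕36⊕36⊕36⊕7b⊕03 = a8.

a8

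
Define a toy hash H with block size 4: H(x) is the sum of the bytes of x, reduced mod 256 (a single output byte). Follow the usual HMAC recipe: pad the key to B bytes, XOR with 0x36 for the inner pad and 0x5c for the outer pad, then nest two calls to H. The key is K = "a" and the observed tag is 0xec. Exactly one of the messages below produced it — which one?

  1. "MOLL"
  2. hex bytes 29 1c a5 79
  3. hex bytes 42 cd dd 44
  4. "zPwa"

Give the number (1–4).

Key "a" = 61 is 1 byte ≤ B = 4; zero-pad to 4 bytes: K' = 61 00 00 00.
K' ⊕ ipad = 57 36 36 36; K' ⊕ opad = 3d 5c 5c 5c.
m1: inner = H(57 36 36 36 4d 4f 4c 4c) = 2d; tag = H(3d 5c 5c 5c 2d) = 7e
m2: inner = H(57 36 36 36 29 1c a5 79) = 5c; tag = H(3d 5c 5c 5c 5c) = ad
m3: inner = H(57 36 36 36 42 cd dd 44) = 29; tag = H(3d 5c 5c 5c 29) = 7a
m4: inner = H(57 36 36 36 7a 50 77 61) = 9b; tag = H(3d 5c 5c 5c 9b) = ec ← matches

4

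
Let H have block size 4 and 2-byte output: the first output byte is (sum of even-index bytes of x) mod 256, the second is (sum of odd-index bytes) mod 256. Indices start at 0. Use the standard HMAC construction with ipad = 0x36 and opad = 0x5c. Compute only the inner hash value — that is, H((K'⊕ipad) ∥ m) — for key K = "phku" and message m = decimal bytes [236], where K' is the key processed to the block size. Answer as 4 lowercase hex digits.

Key "phku" = 70 68 6b 75 is exactly B = 4 bytes: K' = 70 68 6b 75.
K' ⊕ ipad = 46 5e 5d 43.
Inner input = 46 5e 5d 43 ∥ ec.
Inner hash: even-index sum = 399 mod 256 = 143; odd-index sum = 161 mod 256 = 161 → 8f a1.

8fa1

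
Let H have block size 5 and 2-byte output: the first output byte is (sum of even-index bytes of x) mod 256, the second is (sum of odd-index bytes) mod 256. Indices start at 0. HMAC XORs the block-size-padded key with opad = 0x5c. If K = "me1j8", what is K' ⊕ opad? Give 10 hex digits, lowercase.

Key "me1j8" = 6d 65 31 6a 38 is exactly B = 5 bytes: K' = 6d 65 31 6a 38.
XOR each byte with 0x5c: 6d⊕5c=31, 65⊕5c=39, 31⊕5c=6d, 6a⊕5c=36, 38⊕5c=64.

31396d3664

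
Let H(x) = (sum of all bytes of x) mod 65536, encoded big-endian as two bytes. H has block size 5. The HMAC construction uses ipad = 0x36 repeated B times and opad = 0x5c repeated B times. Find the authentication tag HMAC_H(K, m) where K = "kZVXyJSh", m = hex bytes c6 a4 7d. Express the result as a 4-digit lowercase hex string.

02a6

Key "kZVXyJSh" = 6b 5a 56 58 79 4a 53 68 is 8 bytes > B = 5, so hash it first: H(key) = 02 f1, then zero-pad to 5 bytes: K' = 02 f1 00 00 00.
K' ⊕ ipad = 34 c7 36 36 36.  K' ⊕ opad = 5e ad 5c 5c 5c.
Inner input = (K'⊕ipad) ∥ m = 34 c7 36 36 36 ∥ c6 a4 7d.
Inner hash: sum = 52+199+54+54+54+198+164+125 = 900 → 03 84.
Outer input = (K'⊕opad) ∥ inner = 5e ad 5c 5c 5c ∥ 03 84.
Outer hash (tag): sum = 94+173+92+92+92+3+132 = 678 → 02 a6.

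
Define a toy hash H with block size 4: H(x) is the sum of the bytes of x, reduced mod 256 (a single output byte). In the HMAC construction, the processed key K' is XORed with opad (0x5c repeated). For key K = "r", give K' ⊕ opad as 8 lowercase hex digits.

2e5c5c5c

Key "r" = 72 is 1 byte ≤ B = 4; zero-pad to 4 bytes: K' = 72 00 00 00.
XOR each byte with 0x5c: 72⊕5c=2e, 00⊕5c=5c, 00⊕5c=5c, 00⊕5c=5c.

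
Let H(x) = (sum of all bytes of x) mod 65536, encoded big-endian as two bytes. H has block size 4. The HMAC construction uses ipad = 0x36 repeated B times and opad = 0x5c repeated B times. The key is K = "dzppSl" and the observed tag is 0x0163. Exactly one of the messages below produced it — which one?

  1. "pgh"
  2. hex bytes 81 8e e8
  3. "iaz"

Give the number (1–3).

1

Key "dzppSl" = 64 7a 70 70 53 6c is 6 bytes > B = 4, so hash it first: H(key) = 02 7d, then zero-pad to 4 bytes: K' = 02 7d 00 00.
K' ⊕ ipad = 34 4b 36 36; K' ⊕ opad = 5e 21 5c 5c.
m1: inner = H(34 4b 36 36 70 67 68) = 02 2a; tag = H(5e 21 5c 5c 02 2a) = 0163 ← matches
m2: inner = H(34 4b 36 36 81 8e e8) = 02 e2; tag = H(5e 21 5c 5c 02 e2) = 021b
m3: inner = H(34 4b 36 36 69 61 7a) = 02 2f; tag = H(5e 21 5c 5c 02 2f) = 0168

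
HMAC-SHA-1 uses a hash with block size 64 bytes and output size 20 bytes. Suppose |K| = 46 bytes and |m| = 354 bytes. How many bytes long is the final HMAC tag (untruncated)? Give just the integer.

The tag is one SHA-1 digest: 20 bytes.

20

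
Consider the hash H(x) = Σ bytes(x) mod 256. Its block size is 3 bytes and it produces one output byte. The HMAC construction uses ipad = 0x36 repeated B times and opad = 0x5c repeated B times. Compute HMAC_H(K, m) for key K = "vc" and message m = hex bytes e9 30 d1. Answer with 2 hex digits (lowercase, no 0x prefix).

Key "vc" = 76 63 is 2 bytes ≤ B = 3; zero-pad to 3 bytes: K' = 76 63 00.
K' ⊕ ipad = 40 55 36.  K' ⊕ opad = 2a 3f 5c.
Inner input = (K'⊕ipad) ∥ m = 40 55 36 ∥ e9 30 d1.
Inner hash: sum = 64+85+54+233+48+209 = 693; mod 256 = 181 → b5.
Outer input = (K'⊕opad) ∥ inner = 2a 3f 5c ∥ b5.
Outer hash (tag): sum = 42+63+92+181 = 378; mod 256 = 122 → 7a.

7a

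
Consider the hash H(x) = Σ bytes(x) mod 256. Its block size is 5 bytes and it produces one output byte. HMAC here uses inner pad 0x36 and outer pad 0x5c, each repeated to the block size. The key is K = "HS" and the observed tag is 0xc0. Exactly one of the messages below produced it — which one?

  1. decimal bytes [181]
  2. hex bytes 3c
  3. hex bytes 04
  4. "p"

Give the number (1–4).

3

Key "HS" = 48 53 is 2 bytes ≤ B = 5; zero-pad to 5 bytes: K' = 48 53 00 00 00.
K' ⊕ ipad = 7e 65 36 36 36; K' ⊕ opad = 14 0f 5c 5c 5c.
m1: inner = H(7e 65 36 36 36 b5) = 3a; tag = H(14 0f 5c 5c 5c 3a) = 71
m2: inner = H(7e 65 36 36 36 3c) = c1; tag = H(14 0f 5c 5c 5c c1) = f8
m3: inner = H(7e 65 36 36 36 04) = 89; tag = H(14 0f 5c 5c 5c 89) = c0 ← matches
m4: inner = H(7e 65 36 36 36 70) = f5; tag = H(14 0f 5c 5c 5c f5) = 2c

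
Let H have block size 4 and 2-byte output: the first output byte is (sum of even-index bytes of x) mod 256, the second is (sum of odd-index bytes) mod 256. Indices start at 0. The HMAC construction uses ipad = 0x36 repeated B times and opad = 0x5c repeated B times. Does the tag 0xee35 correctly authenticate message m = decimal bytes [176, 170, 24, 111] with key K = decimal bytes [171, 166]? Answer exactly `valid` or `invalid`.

valid

Key decimal bytes [171, 166] = ab a6 is 2 bytes ≤ B = 4; zero-pad to 4 bytes: K' = ab a6 00 00.
K' ⊕ ipad = 9d 90 36 36; K' ⊕ opad = f7 fa 5c 5c.
Inner hash: even-index sum = 411 mod 256 = 155; odd-index sum = 479 mod 256 = 223 → 9b df.
Outer hash (recomputed tag): even-index sum = 494 mod 256 = 238; odd-index sum = 565 mod 256 = 53 → ee 35.
Recomputed tag = ee35; claimed = ee35 → match.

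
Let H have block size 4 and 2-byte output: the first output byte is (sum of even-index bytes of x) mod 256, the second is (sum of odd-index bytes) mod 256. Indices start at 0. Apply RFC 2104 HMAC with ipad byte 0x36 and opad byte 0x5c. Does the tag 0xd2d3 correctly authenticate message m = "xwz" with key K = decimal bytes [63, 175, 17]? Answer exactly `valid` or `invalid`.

Key decimal bytes [63, 175, 17] = 3f af 11 is 3 bytes ≤ B = 4; zero-pad to 4 bytes: K' = 3f af 11 00.
K' ⊕ ipad = 09 99 27 36; K' ⊕ opad = 63 f3 4d 5c.
Inner hash: even-index sum = 290 mod 256 = 34; odd-index sum = 326 mod 256 = 70 → 22 46.
Outer hash (recomputed tag): even-index sum = 210 mod 256 = 210; odd-index sum = 405 mod 256 = 149 → d2 95.
Recomputed tag = d295; claimed = d2d3 → mismatch.

invalid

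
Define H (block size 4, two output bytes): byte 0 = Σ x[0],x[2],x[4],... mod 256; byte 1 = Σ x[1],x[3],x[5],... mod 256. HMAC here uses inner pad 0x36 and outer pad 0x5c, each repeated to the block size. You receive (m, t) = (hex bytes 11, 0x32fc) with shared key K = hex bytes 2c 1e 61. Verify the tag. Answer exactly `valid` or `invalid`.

Key hex bytes 2c 1e 61 is 3 bytes ≤ B = 4; zero-pad to 4 bytes: K' = 2c 1e 61 00.
K' ⊕ ipad = 1a 28 57 36; K' ⊕ opad = 70 42 3d 5c.
Inner hash: even-index sum = 130 mod 256 = 130; odd-index sum = 94 mod 256 = 94 → 82 5e.
Outer hash (recomputed tag): even-index sum = 303 mod 256 = 47; odd-index sum = 252 mod 256 = 252 → 2f fc.
Recomputed tag = 2ffc; claimed = 32fc → mismatch.

invalid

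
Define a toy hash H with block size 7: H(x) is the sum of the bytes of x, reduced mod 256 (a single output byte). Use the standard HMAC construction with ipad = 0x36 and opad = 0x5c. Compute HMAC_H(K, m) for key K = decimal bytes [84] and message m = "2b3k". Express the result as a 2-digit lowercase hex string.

08

Key decimal bytes [84] = 54 is 1 byte ≤ B = 7; zero-pad to 7 bytes: K' = 54 00 00 00 00 00 00.
K' ⊕ ipad = 62 36 36 36 36 36 36.  K' ⊕ opad = 08 5c 5c 5c 5c 5c 5c.
Inner input = (K'⊕ipad) ∥ m = 62 36 36 36 36 36 36 ∥ 32 62 33 6b.
Inner hash: sum = 98+54+54+54+54+54+54+50+98+51+107 = 728; mod 256 = 216 → d8.
Outer input = (K'⊕opad) ∥ inner = 08 5c 5c 5c 5c 5c 5c ∥ d8.
Outer hash (tag): sum = 8+92+92+92+92+92+92+216 = 776; mod 256 = 8 → 08.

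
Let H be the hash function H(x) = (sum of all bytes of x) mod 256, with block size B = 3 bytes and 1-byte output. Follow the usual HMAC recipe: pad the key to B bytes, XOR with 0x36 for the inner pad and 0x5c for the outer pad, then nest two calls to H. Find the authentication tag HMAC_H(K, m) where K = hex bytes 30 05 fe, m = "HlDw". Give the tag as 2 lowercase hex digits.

Key hex bytes 30 05 fe is exactly B = 3 bytes: K' = 30 05 fe.
K' ⊕ ipad = 06 33 c8.  K' ⊕ opad = 6c 59 a2.
Inner input = (K'⊕ipad) ∥ m = 06 33 c8 ∥ 48 6c 44 77.
Inner hash: sum = 6+51+200+72+108+68+119 = 624; mod 256 = 112 → 70.
Outer input = (K'⊕opad) ∥ inner = 6c 59 a2 ∥ 70.
Outer hash (tag): sum = 108+89+162+112 = 471; mod 256 = 215 → d7.

d7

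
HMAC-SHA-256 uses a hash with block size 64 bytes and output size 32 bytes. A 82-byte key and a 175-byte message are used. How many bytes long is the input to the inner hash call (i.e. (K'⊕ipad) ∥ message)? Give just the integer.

239

Key is 82 > 64 bytes, so it is hashed to 32 bytes then zero-padded to 64: |K'| = 64.
Inner input = (K'⊕ipad) ∥ m → 64 + 175 = 239 bytes.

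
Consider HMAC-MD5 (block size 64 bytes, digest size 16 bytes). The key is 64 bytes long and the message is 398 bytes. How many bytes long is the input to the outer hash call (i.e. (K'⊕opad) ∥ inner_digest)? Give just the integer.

Key is 64 ≤ 64 bytes, zero-padded: |K'| = 64.
Outer input = (K'⊕opad) ∥ H(inner) → 64 + 16 = 80 bytes.

80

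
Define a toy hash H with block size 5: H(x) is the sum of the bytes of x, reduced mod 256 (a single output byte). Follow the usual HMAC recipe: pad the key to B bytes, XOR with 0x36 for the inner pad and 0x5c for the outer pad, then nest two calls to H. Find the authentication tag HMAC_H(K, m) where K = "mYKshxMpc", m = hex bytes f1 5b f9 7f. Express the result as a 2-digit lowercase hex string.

Key "mYKshxMpc" = 6d 59 4b 73 68 78 4d 70 63 is 9 bytes > B = 5, so hash it first: H(key) = 84, then zero-pad to 5 bytes: K' = 84 00 00 00 00.
K' ⊕ ipad = b2 36 36 36 36.  K' ⊕ opad = d8 5c 5c 5c 5c.
Inner input = (K'⊕ipad) ∥ m = b2 36 36 36 36 ∥ f1 5b f9 7f.
Inner hash: sum = 178+54+54+54+54+241+91+249+127 = 1102; mod 256 = 78 → 4e.
Outer input = (K'⊕opad) ∥ inner = d8 5c 5c 5c 5c ∥ 4e.
Outer hash (tag): sum = 216+92+92+92+92+78 = 662; mod 256 = 150 → 96.

96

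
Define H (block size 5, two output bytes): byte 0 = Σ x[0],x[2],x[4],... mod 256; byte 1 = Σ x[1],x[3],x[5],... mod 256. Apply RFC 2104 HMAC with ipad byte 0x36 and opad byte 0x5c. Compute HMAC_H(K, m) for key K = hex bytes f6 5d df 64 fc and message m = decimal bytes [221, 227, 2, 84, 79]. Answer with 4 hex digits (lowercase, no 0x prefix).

b8e3

Key hex bytes f6 5d df 64 fc is exactly B = 5 bytes: K' = f6 5d df 64 fc.
K' ⊕ ipad = c0 6b e9 52 ca.  K' ⊕ opad = aa 01 83 38 a0.
Inner input = (K'⊕ipad) ∥ m = c0 6b e9 52 ca ∥ dd e3 02 54 4f.
Inner hash: even-index sum = 938 mod 256 = 170; odd-index sum = 491 mod 256 = 235 → aa eb.
Outer input = (K'⊕opad) ∥ inner = aa 01 83 38 a0 ∥ aa eb.
Outer hash (tag): even-index sum = 696 mod 256 = 184; odd-index sum = 227 mod 256 = 227 → b8 e3.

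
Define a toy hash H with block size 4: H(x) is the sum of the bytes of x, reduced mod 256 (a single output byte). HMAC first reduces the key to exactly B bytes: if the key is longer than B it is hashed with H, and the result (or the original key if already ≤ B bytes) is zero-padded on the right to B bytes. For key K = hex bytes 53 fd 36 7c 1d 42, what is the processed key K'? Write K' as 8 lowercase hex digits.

61000000

|K| = 6 > B = 4, so first hash the key.
H(K): sum = 83+253+54+124+29+66 = 609; mod 256 = 97 → 61.
Zero-pad H(K) = 61 to 4 bytes: K' = 61 00 00 00.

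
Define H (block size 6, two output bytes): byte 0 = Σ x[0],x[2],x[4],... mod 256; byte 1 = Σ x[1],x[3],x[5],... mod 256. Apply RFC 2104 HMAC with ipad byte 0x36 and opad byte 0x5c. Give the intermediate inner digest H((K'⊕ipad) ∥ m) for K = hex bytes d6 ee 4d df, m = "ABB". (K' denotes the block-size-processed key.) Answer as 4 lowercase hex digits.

Key hex bytes d6 ee 4d df is 4 bytes ≤ B = 6; zero-pad to 6 bytes: K' = d6 ee 4d df 00 00.
K' ⊕ ipad = e0 d8 7b e9 36 36.
Inner input = e0 d8 7b e9 36 36 ∥ 41 42 42.
Inner hash: even-index sum = 532 mod 256 = 20; odd-index sum = 569 mod 256 = 57 → 14 39.

1439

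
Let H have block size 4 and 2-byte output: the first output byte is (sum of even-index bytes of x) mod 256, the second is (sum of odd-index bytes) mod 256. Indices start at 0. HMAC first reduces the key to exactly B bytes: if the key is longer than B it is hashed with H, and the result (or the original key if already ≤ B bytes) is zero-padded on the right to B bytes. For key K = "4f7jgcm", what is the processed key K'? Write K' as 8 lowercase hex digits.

|K| = 7 > B = 4, so first hash the key.
H(K): even-index sum = 319 mod 256 = 63; odd-index sum = 307 mod 256 = 51 → 3f 33.
Zero-pad H(K) = 3f 33 to 4 bytes: K' = 3f 33 00 00.

3f330000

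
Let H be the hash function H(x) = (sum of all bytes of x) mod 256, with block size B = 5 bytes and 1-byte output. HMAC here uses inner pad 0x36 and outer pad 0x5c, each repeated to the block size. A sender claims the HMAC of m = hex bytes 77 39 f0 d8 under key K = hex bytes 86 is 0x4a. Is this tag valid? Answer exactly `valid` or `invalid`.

valid

Key hex bytes 86 is 1 byte ≤ B = 5; zero-pad to 5 bytes: K' = 86 00 00 00 00.
K' ⊕ ipad = b0 36 36 36 36; K' ⊕ opad = da 5c 5c 5c 5c.
Inner hash: sum = 176+54+54+54+54+119+57+240+216 = 1024; mod 256 = 0 → 00.
Outer hash (recomputed tag): sum = 218+92+92+92+92+0 = 586; mod 256 = 74 → 4a.
Recomputed tag = 4a; claimed = 4a → match.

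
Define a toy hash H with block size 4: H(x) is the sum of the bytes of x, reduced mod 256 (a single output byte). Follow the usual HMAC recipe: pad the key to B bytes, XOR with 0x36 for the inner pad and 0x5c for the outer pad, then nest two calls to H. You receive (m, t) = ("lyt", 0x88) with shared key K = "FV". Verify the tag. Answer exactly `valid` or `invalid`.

Key "FV" = 46 56 is 2 bytes ≤ B = 4; zero-pad to 4 bytes: K' = 46 56 00 00.
K' ⊕ ipad = 70 60 36 36; K' ⊕ opad = 1a 0a 5c 5c.
Inner hash: sum = 112+96+54+54+108+121+116 = 661; mod 256 = 149 → 95.
Outer hash (recomputed tag): sum = 26+10+92+92+149 = 369; mod 256 = 113 → 71.
Recomputed tag = 71; claimed = 88 → mismatch.

invalid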